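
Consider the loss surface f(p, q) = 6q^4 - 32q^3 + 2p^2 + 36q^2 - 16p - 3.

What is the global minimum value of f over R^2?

-89

f(p,q) separates as A(p) + B(q) − 3, so its minimum is min A + min B − 3.
A'(p) = 4p - 16 vanishes at p ∈ {4}; B'(q) = 24q(q - 3)(q - 1) vanishes at q ∈ {0, 1, 3}.
Local minima of A (where A''>0): A(4)=-32. Local minima of B: B(0)=0, B(3)=-54.
So the global minimum of f is A(4) + B(3) − 3 = -32 − 54 − 3 = -89, attained at (4, 3).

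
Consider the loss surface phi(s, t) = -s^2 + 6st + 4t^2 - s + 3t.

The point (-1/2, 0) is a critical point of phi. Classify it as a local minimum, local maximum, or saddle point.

The Hessian of phi is constant: H = [[-2, 6], [6, 8]].
det(H) = (-2)·8 − 6² = -52.
Since det(H) < 0, H is indefinite and the critical point is a saddle point.

saddle point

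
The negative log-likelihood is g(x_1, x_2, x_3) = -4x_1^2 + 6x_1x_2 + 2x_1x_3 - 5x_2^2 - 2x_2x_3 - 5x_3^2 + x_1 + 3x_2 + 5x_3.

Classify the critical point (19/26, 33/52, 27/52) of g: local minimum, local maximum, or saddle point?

The Hessian is constant: H = [[-8, 6, 2], [6, -10, -2], [2, -2, -10]].
Leading principal minors: Δ₁ = -8, Δ₂ = 44, Δ₃ = -416.
The minors alternate sign starting negative (−, +, −), so H is negative definite: a local maximum.

local maximum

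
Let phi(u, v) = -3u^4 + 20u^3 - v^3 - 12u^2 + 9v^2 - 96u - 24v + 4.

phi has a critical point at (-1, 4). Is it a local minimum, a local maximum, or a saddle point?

local maximum

The mixed partial ∂²phi/∂u∂v is 0, so the Hessian at any point is diag(phi_uu, phi_vv) = diag(12(-3u^2 + 10u - 2), 6(-v + 3)).
At (-1, 4): H = diag(-180, -6).
Both eigenvalues are negative, so H is negative definite: a local maximum.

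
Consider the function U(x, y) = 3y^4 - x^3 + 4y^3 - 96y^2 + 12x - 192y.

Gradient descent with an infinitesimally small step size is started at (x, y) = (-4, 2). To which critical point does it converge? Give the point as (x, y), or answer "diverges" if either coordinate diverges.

(-2, 4)

U is separable, so gradient descent decouples: x follows -∂U/∂x, y follows -∂U/∂y.
∂U/∂x = -3(x - 2)(x + 2); at x=-4 this is -36, so x increases.
∂U/∂y = 12(y - 4)(y + 1)(y + 4); at y=2 this is -432, so y increases.
x converges to its nearest critical value -2 (a local min of the x-part); y converges to 4. The iterate converges to (-2, 4).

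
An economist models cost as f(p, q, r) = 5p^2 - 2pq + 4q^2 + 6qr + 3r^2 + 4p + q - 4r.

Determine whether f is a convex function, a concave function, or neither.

convex

f is quadratic, so its Hessian is the constant matrix H = [[10, -2, 0], [-2, 8, 6], [0, 6, 6]].
Leading principal minors: 10, 76, 96.
All positive ⇒ H ≻ 0 ⇒ convex.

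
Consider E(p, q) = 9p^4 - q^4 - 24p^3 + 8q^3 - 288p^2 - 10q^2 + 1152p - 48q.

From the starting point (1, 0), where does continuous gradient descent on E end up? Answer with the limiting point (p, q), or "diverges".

(-4, 3)

E is separable, so gradient descent decouples: p follows -∂E/∂p, q follows -∂E/∂q.
∂E/∂p = 36(p - 4)(p - 2)(p + 4); at p=1 this is 540, so p decreases.
∂E/∂q = -4(q - 4)(q - 3)(q + 1); at q=0 this is -48, so q increases.
p converges to its nearest critical value -4 (a local min of the p-part); q converges to 3. The iterate converges to (-4, 3).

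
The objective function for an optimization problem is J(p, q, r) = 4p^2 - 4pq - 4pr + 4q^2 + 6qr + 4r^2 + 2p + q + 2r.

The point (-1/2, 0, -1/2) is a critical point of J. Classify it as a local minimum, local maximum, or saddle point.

local minimum

The Hessian is constant: H = [[8, -4, -4], [-4, 8, 6], [-4, 6, 8]].
Leading principal minors: Δ₁ = 8, Δ₂ = 48, Δ₃ = 160.
All leading minors are positive, so H is positive definite: a local minimum.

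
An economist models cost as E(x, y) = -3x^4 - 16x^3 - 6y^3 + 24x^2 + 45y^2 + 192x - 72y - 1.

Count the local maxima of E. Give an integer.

2

E separates as a function of x plus a function of y, so ∇E=0 decouples.
∂E/∂x = -12(x - 2)(x + 2)(x + 4) = 0 at x ∈ {-4, -2, 2}; ∂E/∂y = -18(y - 4)(y - 1) = 0 at y ∈ {1, 4}.
The Hessian is diagonal: diag(E_xx, E_yy). Second derivatives: E_xx(-4)=-144, E_xx(-2)=96, E_xx(2)=-288; E_yy(1)=54, E_yy(4)=-54.
Local maxima occur where both diagonal entries negative: (-4, 4), (2, 4). Count: 2.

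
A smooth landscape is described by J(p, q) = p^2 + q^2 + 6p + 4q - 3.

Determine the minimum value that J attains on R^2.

J(p,q) separates as A(p) + B(q) − 3, so its minimum is min A + min B − 3.
A'(p) = 2p + 6 vanishes at p ∈ {-3}; B'(q) = 2q + 4 vanishes at q ∈ {-2}.
Local minima of A (where A''>0): A(-3)=-9. Local minima of B: B(-2)=-4.
So the global minimum of J is A(-3) + B(-2) − 3 = -9 − 4 − 3 = -16, attained at (-3, -2).

-16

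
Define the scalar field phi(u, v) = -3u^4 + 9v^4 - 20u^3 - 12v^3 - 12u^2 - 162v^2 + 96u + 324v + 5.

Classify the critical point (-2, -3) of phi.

The mixed partial ∂²phi/∂u∂v is 0, so the Hessian at any point is diag(phi_uu, phi_vv) = diag(-12(3u^2 + 10u + 2), 36(3v^2 - 2v - 9)).
At (-2, -3): H = diag(72, 864).
Both eigenvalues are positive, so H is positive definite: a local minimum.

local minimum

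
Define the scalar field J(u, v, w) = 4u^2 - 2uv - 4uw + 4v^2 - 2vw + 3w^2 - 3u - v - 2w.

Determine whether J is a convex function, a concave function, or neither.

J is quadratic, so its Hessian is the constant matrix H = [[8, -2, -4], [-2, 8, -2], [-4, -2, 6]].
Leading principal minors: 8, 60, 168.
All positive ⇒ H ≻ 0 ⇒ convex.

convex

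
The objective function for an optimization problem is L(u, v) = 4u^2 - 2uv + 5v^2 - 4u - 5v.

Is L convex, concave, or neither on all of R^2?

L is quadratic, so its Hessian is the constant matrix H = [[8, -2], [-2, 10]].
det(H) = 76, tr(H) = 18.
det(H) > 0 and tr(H) > 0, so H is positive definite everywhere: convex.

convex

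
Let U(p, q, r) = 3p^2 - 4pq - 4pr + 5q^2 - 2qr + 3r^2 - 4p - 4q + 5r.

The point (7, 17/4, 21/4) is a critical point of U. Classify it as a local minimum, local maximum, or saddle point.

local minimum

The Hessian is constant: H = [[6, -4, -4], [-4, 10, -2], [-4, -2, 6]].
Leading principal minors: Δ₁ = 6, Δ₂ = 44, Δ₃ = 16.
All leading minors are positive, so H is positive definite: a local minimum.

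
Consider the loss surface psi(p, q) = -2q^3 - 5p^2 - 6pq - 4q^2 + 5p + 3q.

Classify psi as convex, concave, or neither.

The term -2q^3 is cubic, so the Hessian is not constant.
∂²psi/∂q² = -12q - 8, which takes both signs as q varies (negative for sufficiently large q). A diagonal entry of the Hessian changing sign means the Hessian is neither positive- nor negative-semidefinite on all of R^2.

neither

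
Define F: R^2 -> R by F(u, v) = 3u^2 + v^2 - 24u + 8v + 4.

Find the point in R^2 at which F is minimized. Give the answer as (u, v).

(4, -4)

F(u,v) separates as P(u) + Q(v) + 4, so its minimum is min P + min Q + 4.
P'(u) = 6u - 24 vanishes at u ∈ {4}; Q'(v) = 2v + 8 vanishes at v ∈ {-4}.
Local minima of P (where P''>0): P(4)=-48. Local minima of Q: Q(-4)=-16.
So the global minimum of F is P(4) + Q(-4) + 4 = -48 − 16 + 4 = -60, attained at (4, -4).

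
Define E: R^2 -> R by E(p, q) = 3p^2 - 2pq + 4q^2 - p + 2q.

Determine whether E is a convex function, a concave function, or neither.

E is quadratic, so its Hessian is the constant matrix H = [[6, -2], [-2, 8]].
det(H) = 44, tr(H) = 14.
det(H) > 0 and tr(H) > 0, so H is positive definite everywhere: convex.

convex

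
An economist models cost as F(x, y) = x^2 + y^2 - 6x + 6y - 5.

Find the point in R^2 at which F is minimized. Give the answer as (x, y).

(3, -3)

F(x,y) separates as P(x) + Q(y) − 5, so its minimum is min P + min Q − 5.
P'(x) = 2x - 6 vanishes at x ∈ {3}; Q'(y) = 2y + 6 vanishes at y ∈ {-3}.
Local minima of P (where P''>0): P(3)=-9. Local minima of Q: Q(-3)=-9.
So the global minimum of F is P(3) + Q(-3) − 5 = -9 − 9 − 5 = -23, attained at (3, -3).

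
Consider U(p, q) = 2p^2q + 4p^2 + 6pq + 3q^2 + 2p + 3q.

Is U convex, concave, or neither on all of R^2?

The term 2p^2q is cubic, so the Hessian is not constant.
∂²U/∂p² = 4q + 8, which takes both signs as q varies (negative for sufficiently negative q). A diagonal entry of the Hessian changing sign means the Hessian is neither positive- nor negative-semidefinite on all of R^2.

neither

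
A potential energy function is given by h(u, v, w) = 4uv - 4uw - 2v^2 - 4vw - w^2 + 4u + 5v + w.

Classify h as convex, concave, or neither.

neither

h is quadratic, so its Hessian is the constant matrix H = [[0, 4, -4], [4, -4, -4], [-4, -4, -2]].
Leading principal minors: 0, -16, 224.
Neither pattern holds ⇒ H is indefinite ⇒ neither convex nor concave.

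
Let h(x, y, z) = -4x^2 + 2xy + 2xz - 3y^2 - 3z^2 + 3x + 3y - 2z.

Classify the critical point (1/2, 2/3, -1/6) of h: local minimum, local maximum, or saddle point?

The Hessian is constant: H = [[-8, 2, 2], [2, -6, 0], [2, 0, -6]].
Leading principal minors: Δ₁ = -8, Δ₂ = 44, Δ₃ = -240.
The minors alternate sign starting negative (−, +, −), so H is negative definite: a local maximum.

local maximum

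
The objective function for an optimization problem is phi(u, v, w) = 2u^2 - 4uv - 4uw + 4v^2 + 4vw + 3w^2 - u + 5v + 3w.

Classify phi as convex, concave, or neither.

phi is quadratic, so its Hessian is the constant matrix H = [[4, -4, -4], [-4, 8, 4], [-4, 4, 6]].
Leading principal minors: 4, 16, 32.
All positive ⇒ H ≻ 0 ⇒ convex.

convex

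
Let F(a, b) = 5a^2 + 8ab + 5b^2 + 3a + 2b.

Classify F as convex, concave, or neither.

convex

F is quadratic, so its Hessian is the constant matrix H = [[10, 8], [8, 10]].
det(H) = 36, tr(H) = 20.
det(H) > 0 and tr(H) > 0, so H is positive definite everywhere: convex.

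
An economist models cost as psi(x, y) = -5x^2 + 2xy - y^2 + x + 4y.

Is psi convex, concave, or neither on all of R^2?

psi is quadratic, so its Hessian is the constant matrix H = [[-10, 2], [2, -2]].
det(H) = 16, tr(H) = -12.
det(H) > 0 and tr(H) < 0, so H is negative definite everywhere: concave.

concave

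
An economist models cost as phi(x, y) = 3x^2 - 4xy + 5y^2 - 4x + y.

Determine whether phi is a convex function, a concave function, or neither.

convex

phi is quadratic, so its Hessian is the constant matrix H = [[6, -4], [-4, 10]].
det(H) = 44, tr(H) = 16.
det(H) > 0 and tr(H) > 0, so H is positive definite everywhere: convex.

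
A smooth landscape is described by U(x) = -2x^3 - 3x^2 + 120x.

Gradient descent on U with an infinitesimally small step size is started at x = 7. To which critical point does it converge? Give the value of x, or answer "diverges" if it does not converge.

diverges

U'(x) = -6(x - 4)(x + 5), so U'(7) = -216.
Gradient descent moves in the -U' direction, i.e. x is increasing.
There is no critical point above x=7, and U' keeps the same sign, so the iterate runs off to +∞.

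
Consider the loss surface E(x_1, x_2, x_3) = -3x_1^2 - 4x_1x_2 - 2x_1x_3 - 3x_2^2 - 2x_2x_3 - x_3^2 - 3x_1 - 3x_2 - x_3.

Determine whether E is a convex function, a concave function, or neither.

E is quadratic, so its Hessian is the constant matrix H = [[-6, -4, -2], [-4, -6, -2], [-2, -2, -2]].
Leading principal minors: -6, 20, -24.
Signs alternate −, +, − ⇒ H ≺ 0 ⇒ concave.

concave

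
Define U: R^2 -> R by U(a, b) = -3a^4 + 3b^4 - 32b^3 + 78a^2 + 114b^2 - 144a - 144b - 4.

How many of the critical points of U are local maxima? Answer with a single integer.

2

U separates as a function of a plus a function of b, so ∇U=0 decouples.
∂U/∂a = -12(a - 3)(a - 1)(a + 4) = 0 at a ∈ {-4, 1, 3}; ∂U/∂b = 12(b - 4)(b - 3)(b - 1) = 0 at b ∈ {1, 3, 4}.
The Hessian is diagonal: diag(U_aa, U_bb). Second derivatives: U_aa(-4)=-420, U_aa(1)=120, U_aa(3)=-168; U_bb(1)=72, U_bb(3)=-24, U_bb(4)=36.
Local maxima occur where both diagonal entries negative: (-4, 3), (3, 3). Count: 2.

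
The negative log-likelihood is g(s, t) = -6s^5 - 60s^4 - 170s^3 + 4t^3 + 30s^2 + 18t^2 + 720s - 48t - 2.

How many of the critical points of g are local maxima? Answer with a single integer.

2

g separates as a function of s plus a function of t, so ∇g=0 decouples.
∂g/∂s = -30(s - 1)(s + 2)(s + 3)(s + 4) = 0 at s ∈ {-4, -3, -2, 1}; ∂g/∂t = 12(t - 1)(t + 4) = 0 at t ∈ {-4, 1}.
The Hessian is diagonal: diag(g_ss, g_tt). Second derivatives: g_ss(-4)=300, g_ss(-3)=-120, g_ss(-2)=180, g_ss(1)=-1800; g_tt(-4)=-60, g_tt(1)=60.
Local maxima occur where both diagonal entries negative: (-3, -4), (1, -4). Count: 2.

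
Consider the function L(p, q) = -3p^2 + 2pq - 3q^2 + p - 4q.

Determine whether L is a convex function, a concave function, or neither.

concave

L is quadratic, so its Hessian is the constant matrix H = [[-6, 2], [2, -6]].
det(H) = 32, tr(H) = -12.
det(H) > 0 and tr(H) < 0, so H is negative definite everywhere: concave.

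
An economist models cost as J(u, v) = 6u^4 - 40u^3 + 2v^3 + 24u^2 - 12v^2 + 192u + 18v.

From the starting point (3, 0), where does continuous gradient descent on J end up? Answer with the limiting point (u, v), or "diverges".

J is separable, so gradient descent decouples: u follows -∂J/∂u, v follows -∂J/∂v.
∂J/∂u = 24(u - 4)(u - 2)(u + 1); at u=3 this is -96, so u increases.
∂J/∂v = 6(v - 3)(v - 1); at v=0 this is 18, so v decreases.
The v-coordinate has no critical point in that direction and runs off to infinity.

diverges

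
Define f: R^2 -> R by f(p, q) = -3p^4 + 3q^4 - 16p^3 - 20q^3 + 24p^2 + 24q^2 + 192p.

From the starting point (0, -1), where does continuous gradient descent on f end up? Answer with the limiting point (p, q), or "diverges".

f is separable, so gradient descent decouples: p follows -∂f/∂p, q follows -∂f/∂q.
∂f/∂p = -12(p - 2)(p + 2)(p + 4); at p=0 this is 192, so p decreases.
∂f/∂q = 12q(q - 4)(q - 1); at q=-1 this is -120, so q increases.
p converges to its nearest critical value -2 (a local min of the p-part); q converges to 0. The iterate converges to (-2, 0).

(-2, 0)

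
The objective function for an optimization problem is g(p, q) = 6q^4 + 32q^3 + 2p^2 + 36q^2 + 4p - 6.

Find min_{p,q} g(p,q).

-62

g(p,q) separates as A(p) + B(q) − 6, so its minimum is min A + min B − 6.
A'(p) = 4p + 4 vanishes at p ∈ {-1}; B'(q) = 24q(q + 1)(q + 3) vanishes at q ∈ {-3, -1, 0}.
Local minima of A (where A''>0): A(-1)=-2. Local minima of B: B(-3)=-54, B(0)=0.
So the global minimum of g is A(-1) + B(-3) − 6 = -2 − 54 − 6 = -62, attained at (-1, -3).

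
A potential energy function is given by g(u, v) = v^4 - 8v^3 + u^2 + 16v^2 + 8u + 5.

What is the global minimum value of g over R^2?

g(u,v) separates as P(u) + Q(v) + 5, so its minimum is min P + min Q + 5.
P'(u) = 2u + 8 vanishes at u ∈ {-4}; Q'(v) = 4v(v - 4)(v - 2) vanishes at v ∈ {0, 2, 4}.
Local minima of P (where P''>0): P(-4)=-16. Local minima of Q: Q(0)=0, Q(4)=0.
So the global minimum of g is P(-4) + Q(0) + 5 = -16 + 0 + 5 = -11, attained at (-4, 0).

-11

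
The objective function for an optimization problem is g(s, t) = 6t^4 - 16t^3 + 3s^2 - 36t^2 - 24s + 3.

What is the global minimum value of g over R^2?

g(s,t) separates as P(s) + Q(t) + 3, so its minimum is min P + min Q + 3.
P'(s) = 6s - 24 vanishes at s ∈ {4}; Q'(t) = 24t(t - 3)(t + 1) vanishes at t ∈ {-1, 0, 3}.
Local minima of P (where P''>0): P(4)=-48. Local minima of Q: Q(-1)=-14, Q(3)=-270.
So the global minimum of g is P(4) + Q(3) + 3 = -48 − 270 + 3 = -315, attained at (4, 3).

-315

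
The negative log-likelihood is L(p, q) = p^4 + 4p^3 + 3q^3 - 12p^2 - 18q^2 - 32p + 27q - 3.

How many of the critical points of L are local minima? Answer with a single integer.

2

L separates as a function of p plus a function of q, so ∇L=0 decouples.
∂L/∂p = 4(p - 2)(p + 1)(p + 4) = 0 at p ∈ {-4, -1, 2}; ∂L/∂q = 9(q - 3)(q - 1) = 0 at q ∈ {1, 3}.
The Hessian is diagonal: diag(L_pp, L_qq). Second derivatives: L_pp(-4)=72, L_pp(-1)=-36, L_pp(2)=72; L_qq(1)=-18, L_qq(3)=18.
Local minima occur where both diagonal entries positive: (-4, 3), (2, 3). Count: 2.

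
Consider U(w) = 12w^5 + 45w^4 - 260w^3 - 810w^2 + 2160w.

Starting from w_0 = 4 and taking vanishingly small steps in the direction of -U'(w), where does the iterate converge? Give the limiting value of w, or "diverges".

U'(w) = 60(w - 3)(w - 1)(w + 3)(w + 4), so U'(4) = 10080.
Gradient descent moves in the -U' direction, i.e. w is decreasing.
The nearest critical point in that direction is w = 3, where U'' = 5040 > 0 (a local minimum). The iterate converges there.

3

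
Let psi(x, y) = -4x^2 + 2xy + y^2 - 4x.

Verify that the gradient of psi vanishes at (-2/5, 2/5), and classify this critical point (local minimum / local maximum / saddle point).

∇psi = (-8x + 2y - 4, 2x + 2y); substituting (-2/5, 2/5) gives ∇psi = (0, 0), so (-2/5, 2/5) is indeed a critical point.
The Hessian of psi is constant: H = [[-8, 2], [2, 2]].
det(H) = (-8)·2 − 2² = -20.
Since det(H) < 0, H is indefinite and the critical point is a saddle point.

saddle point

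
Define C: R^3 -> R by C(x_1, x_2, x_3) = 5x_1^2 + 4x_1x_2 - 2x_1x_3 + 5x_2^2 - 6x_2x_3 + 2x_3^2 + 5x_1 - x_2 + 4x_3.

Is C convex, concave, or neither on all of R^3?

C is quadratic, so its Hessian is the constant matrix H = [[10, 4, -2], [4, 10, -6], [-2, -6, 4]].
Leading principal minors: 10, 84, 32.
All positive ⇒ H ≻ 0 ⇒ convex.

convex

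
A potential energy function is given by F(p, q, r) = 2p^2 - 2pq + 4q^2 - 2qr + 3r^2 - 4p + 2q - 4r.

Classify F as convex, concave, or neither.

convex

F is quadratic, so its Hessian is the constant matrix H = [[4, -2, 0], [-2, 8, -2], [0, -2, 6]].
Leading principal minors: 4, 28, 152.
All positive ⇒ H ≻ 0 ⇒ convex.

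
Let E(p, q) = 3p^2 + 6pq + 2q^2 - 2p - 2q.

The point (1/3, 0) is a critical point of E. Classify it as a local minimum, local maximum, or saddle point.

The Hessian of E is constant: H = [[6, 6], [6, 4]].
det(H) = 6·4 − 6² = -12.
Since det(H) < 0, H is indefinite and the critical point is a saddle point.

saddle point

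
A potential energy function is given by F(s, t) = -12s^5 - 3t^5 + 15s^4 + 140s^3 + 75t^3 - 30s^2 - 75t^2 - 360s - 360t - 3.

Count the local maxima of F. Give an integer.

4

F separates as a function of s plus a function of t, so ∇F=0 decouples.
∂F/∂s = -60(s - 3)(s - 1)(s + 1)(s + 2) = 0 at s ∈ {-2, -1, 1, 3}; ∂F/∂t = -15(t - 3)(t - 2)(t + 1)(t + 4) = 0 at t ∈ {-4, -1, 2, 3}.
The Hessian is diagonal: diag(F_ss, F_tt). Second derivatives: F_ss(-2)=900, F_ss(-1)=-480, F_ss(1)=720, F_ss(3)=-2400; F_tt(-4)=1890, F_tt(-1)=-540, F_tt(2)=270, F_tt(3)=-420.
Local maxima occur where both diagonal entries negative: (-1, -1), (-1, 3), (3, -1), (3, 3). Count: 4.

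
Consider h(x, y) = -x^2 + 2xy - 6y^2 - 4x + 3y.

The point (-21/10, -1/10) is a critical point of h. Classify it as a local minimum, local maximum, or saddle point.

local maximum

The Hessian of h is constant: H = [[-2, 2], [2, -12]].
det(H) = (-2)·(-12) − 2² = 20.
det(H) > 0 and tr(H) = -14 < 0, so H is negative definite and the point is a local maximum.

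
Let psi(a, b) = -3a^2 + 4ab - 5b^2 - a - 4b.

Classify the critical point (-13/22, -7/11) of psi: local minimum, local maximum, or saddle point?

local maximum

The Hessian of psi is constant: H = [[-6, 4], [4, -10]].
det(H) = (-6)·(-10) − 4² = 44.
det(H) > 0 and tr(H) = -16 < 0, so H is negative definite and the point is a local maximum.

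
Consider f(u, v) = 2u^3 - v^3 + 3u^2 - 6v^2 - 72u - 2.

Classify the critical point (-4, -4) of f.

The mixed partial ∂²f/∂u∂v is 0, so the Hessian at any point is diag(f_uu, f_vv) = diag(6(2u + 1), -6(v + 2)).
At (-4, -4): H = diag(-42, 12).
The eigenvalues have opposite signs, so H is indefinite: a saddle point.

saddle point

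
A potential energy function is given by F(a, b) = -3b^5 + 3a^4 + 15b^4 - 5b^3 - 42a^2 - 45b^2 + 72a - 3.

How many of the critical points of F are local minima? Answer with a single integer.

4

F separates as a function of a plus a function of b, so ∇F=0 decouples.
∂F/∂a = 12(a - 2)(a - 1)(a + 3) = 0 at a ∈ {-3, 1, 2}; ∂F/∂b = -15b(b - 3)(b - 2)(b + 1) = 0 at b ∈ {-1, 0, 2, 3}.
The Hessian is diagonal: diag(F_aa, F_bb). Second derivatives: F_aa(-3)=240, F_aa(1)=-48, F_aa(2)=60; F_bb(-1)=180, F_bb(0)=-90, F_bb(2)=90, F_bb(3)=-180.
Local minima occur where both diagonal entries positive: (-3, -1), (-3, 2), (2, -1), (2, 2). Count: 4.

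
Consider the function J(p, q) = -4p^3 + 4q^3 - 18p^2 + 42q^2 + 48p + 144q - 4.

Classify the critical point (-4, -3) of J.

The mixed partial ∂²J/∂p∂q is 0, so the Hessian at any point is diag(J_pp, J_qq) = diag(-12(2p + 3), 12(2q + 7)).
At (-4, -3): H = diag(60, 12).
Both eigenvalues are positive, so H is positive definite: a local minimum.

local minimum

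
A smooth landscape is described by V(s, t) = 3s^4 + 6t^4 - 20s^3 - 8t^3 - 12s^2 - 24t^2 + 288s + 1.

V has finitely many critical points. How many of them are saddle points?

V separates as a function of s plus a function of t, so ∇V=0 decouples.
∂V/∂s = 12(s - 4)(s - 3)(s + 2) = 0 at s ∈ {-2, 3, 4}; ∂V/∂t = 24t(t - 2)(t + 1) = 0 at t ∈ {-1, 0, 2}.
The Hessian is diagonal: diag(V_ss, V_tt). Second derivatives: V_ss(-2)=360, V_ss(3)=-60, V_ss(4)=72; V_tt(-1)=72, V_tt(0)=-48, V_tt(2)=144.
Saddle points occur where the two diagonal entries have opposite signs: (-2, 0), (3, -1), (3, 2), (4, 0). Count: 4.

4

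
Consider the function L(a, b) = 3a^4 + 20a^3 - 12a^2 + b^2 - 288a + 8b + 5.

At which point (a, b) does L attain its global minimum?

L(a,b) separates as P(a) + Q(b) + 5, so its minimum is min P + min Q + 5.
P'(a) = 12(a - 2)(a + 3)(a + 4) vanishes at a ∈ {-4, -3, 2}; Q'(b) = 2b + 8 vanishes at b ∈ {-4}.
Local minima of P (where P''>0): P(-4)=448, P(2)=-416. Local minima of Q: Q(-4)=-16.
So the global minimum of L is P(2) + Q(-4) + 5 = -416 − 16 + 5 = -427, attained at (2, -4).

(2, -4)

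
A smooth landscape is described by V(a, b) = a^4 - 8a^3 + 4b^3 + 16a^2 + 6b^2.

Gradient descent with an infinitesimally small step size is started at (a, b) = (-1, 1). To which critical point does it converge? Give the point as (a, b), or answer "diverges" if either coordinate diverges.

V is separable, so gradient descent decouples: a follows -∂V/∂a, b follows -∂V/∂b.
∂V/∂a = 4a(a - 4)(a - 2); at a=-1 this is -60, so a increases.
∂V/∂b = 12b(b + 1); at b=1 this is 24, so b decreases.
a converges to its nearest critical value 0 (a local min of the a-part); b converges to 0. The iterate converges to (0, 0).

(0, 0)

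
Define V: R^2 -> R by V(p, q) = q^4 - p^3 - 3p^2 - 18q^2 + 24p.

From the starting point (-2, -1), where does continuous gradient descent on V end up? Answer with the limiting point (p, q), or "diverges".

V is separable, so gradient descent decouples: p follows -∂V/∂p, q follows -∂V/∂q.
∂V/∂p = -3(p - 2)(p + 4); at p=-2 this is 24, so p decreases.
∂V/∂q = 4q(q - 3)(q + 3); at q=-1 this is 32, so q decreases.
p converges to its nearest critical value -4 (a local min of the p-part); q converges to -3. The iterate converges to (-4, -3).

(-4, -3)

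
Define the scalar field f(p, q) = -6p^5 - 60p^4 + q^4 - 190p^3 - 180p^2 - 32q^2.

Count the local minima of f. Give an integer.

f separates as a function of p plus a function of q, so ∇f=0 decouples.
∂f/∂p = -30p(p + 1)(p + 3)(p + 4) = 0 at p ∈ {-4, -3, -1, 0}; ∂f/∂q = 4q(q - 4)(q + 4) = 0 at q ∈ {-4, 0, 4}.
The Hessian is diagonal: diag(f_pp, f_qq). Second derivatives: f_pp(-4)=360, f_pp(-3)=-180, f_pp(-1)=180, f_pp(0)=-360; f_qq(-4)=128, f_qq(0)=-64, f_qq(4)=128.
Local minima occur where both diagonal entries positive: (-4, -4), (-4, 4), (-1, -4), (-1, 4). Count: 4.

4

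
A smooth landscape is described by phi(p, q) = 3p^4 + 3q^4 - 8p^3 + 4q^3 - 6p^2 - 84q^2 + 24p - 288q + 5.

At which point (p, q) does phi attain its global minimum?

(-1, 4)

phi(p,q) separates as A(p) + B(q) + 5, so its minimum is min A + min B + 5.
A'(p) = 12(p - 2)(p - 1)(p + 1) vanishes at p ∈ {-1, 1, 2}; B'(q) = 12(q - 4)(q + 2)(q + 3) vanishes at q ∈ {-3, -2, 4}.
Local minima of A (where A''>0): A(-1)=-19, A(2)=8. Local minima of B: B(-3)=243, B(4)=-1472.
So the global minimum of phi is A(-1) + B(4) + 5 = -19 − 1472 + 5 = -1486, attained at (-1, 4).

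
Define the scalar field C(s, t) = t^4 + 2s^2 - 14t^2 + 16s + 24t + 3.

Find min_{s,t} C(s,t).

-146

C(s,t) separates as P(s) + Q(t) + 3, so its minimum is min P + min Q + 3.
P'(s) = 4s + 16 vanishes at s ∈ {-4}; Q'(t) = 4(t - 2)(t - 1)(t + 3) vanishes at t ∈ {-3, 1, 2}.
Local minima of P (where P''>0): P(-4)=-32. Local minima of Q: Q(-3)=-117, Q(2)=8.
So the global minimum of C is P(-4) + Q(-3) + 3 = -32 − 117 + 3 = -146, attained at (-4, -3).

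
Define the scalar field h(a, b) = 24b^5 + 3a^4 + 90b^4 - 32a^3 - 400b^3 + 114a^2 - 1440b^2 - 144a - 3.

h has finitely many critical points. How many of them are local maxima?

h separates as a function of a plus a function of b, so ∇h=0 decouples.
∂h/∂a = 12(a - 4)(a - 3)(a - 1) = 0 at a ∈ {1, 3, 4}; ∂h/∂b = 120b(b - 3)(b + 2)(b + 4) = 0 at b ∈ {-4, -2, 0, 3}.
The Hessian is diagonal: diag(h_aa, h_bb). Second derivatives: h_aa(1)=72, h_aa(3)=-24, h_aa(4)=36; h_bb(-4)=-6720, h_bb(-2)=2400, h_bb(0)=-2880, h_bb(3)=12600.
Local maxima occur where both diagonal entries negative: (3, -4), (3, 0). Count: 2.

2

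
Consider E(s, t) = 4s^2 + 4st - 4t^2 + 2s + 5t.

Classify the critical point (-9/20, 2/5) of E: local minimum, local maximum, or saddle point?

saddle point

The Hessian of E is constant: H = [[8, 4], [4, -8]].
det(H) = 8·(-8) − 4² = -80.
Since det(H) < 0, H is indefinite and the critical point is a saddle point.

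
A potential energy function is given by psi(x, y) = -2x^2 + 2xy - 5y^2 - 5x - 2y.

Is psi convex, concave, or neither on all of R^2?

concave

psi is quadratic, so its Hessian is the constant matrix H = [[-4, 2], [2, -10]].
det(H) = 36, tr(H) = -14.
det(H) > 0 and tr(H) < 0, so H is negative definite everywhere: concave.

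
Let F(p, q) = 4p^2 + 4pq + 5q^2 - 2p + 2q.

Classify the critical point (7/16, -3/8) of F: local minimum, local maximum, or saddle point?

The Hessian of F is constant: H = [[8, 4], [4, 10]].
det(H) = 8·10 − 4² = 64.
det(H) > 0 and tr(H) = 18 > 0, so H is positive definite and the point is a local minimum.

local minimum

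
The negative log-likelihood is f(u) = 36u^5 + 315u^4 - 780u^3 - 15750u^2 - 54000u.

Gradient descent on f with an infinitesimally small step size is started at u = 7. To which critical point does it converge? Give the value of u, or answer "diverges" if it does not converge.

f'(u) = 180(u - 5)(u + 3)(u + 4)(u + 5), so f'(7) = 475200.
Gradient descent moves in the -f' direction, i.e. u is decreasing.
The nearest critical point in that direction is u = 5, where f'' = 129600 > 0 (a local minimum). The iterate converges there.

5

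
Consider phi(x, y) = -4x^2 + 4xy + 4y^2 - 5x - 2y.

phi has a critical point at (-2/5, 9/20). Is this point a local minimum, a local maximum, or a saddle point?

saddle point

The Hessian of phi is constant: H = [[-8, 4], [4, 8]].
det(H) = (-8)·8 − 4² = -80.
Since det(H) < 0, H is indefinite and the critical point is a saddle point.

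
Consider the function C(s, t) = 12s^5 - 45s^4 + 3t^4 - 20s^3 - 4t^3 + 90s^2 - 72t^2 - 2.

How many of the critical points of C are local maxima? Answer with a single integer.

2

C separates as a function of s plus a function of t, so ∇C=0 decouples.
∂C/∂s = 60s(s - 3)(s - 1)(s + 1) = 0 at s ∈ {-1, 0, 1, 3}; ∂C/∂t = 12t(t - 4)(t + 3) = 0 at t ∈ {-3, 0, 4}.
The Hessian is diagonal: diag(C_ss, C_tt). Second derivatives: C_ss(-1)=-480, C_ss(0)=180, C_ss(1)=-240, C_ss(3)=1440; C_tt(-3)=252, C_tt(0)=-144, C_tt(4)=336.
Local maxima occur where both diagonal entries negative: (-1, 0), (1, 0). Count: 2.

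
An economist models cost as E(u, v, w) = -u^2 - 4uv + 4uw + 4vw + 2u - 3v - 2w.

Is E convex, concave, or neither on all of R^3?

E is quadratic, so its Hessian is the constant matrix H = [[-2, -4, 4], [-4, 0, 4], [4, 4, 0]].
Leading principal minors: -2, -16, -96.
Neither pattern holds ⇒ H is indefinite ⇒ neither convex nor concave.

neither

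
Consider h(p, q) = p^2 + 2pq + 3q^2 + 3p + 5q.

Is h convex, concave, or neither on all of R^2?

convex

h is quadratic, so its Hessian is the constant matrix H = [[2, 2], [2, 6]].
det(H) = 8, tr(H) = 8.
det(H) > 0 and tr(H) > 0, so H is positive definite everywhere: convex.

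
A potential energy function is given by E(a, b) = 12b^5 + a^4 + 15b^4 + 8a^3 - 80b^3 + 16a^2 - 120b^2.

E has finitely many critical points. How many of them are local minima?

E separates as a function of a plus a function of b, so ∇E=0 decouples.
∂E/∂a = 4a(a + 2)(a + 4) = 0 at a ∈ {-4, -2, 0}; ∂E/∂b = 60b(b - 2)(b + 1)(b + 2) = 0 at b ∈ {-2, -1, 0, 2}.
The Hessian is diagonal: diag(E_aa, E_bb). Second derivatives: E_aa(-4)=32, E_aa(-2)=-16, E_aa(0)=32; E_bb(-2)=-480, E_bb(-1)=180, E_bb(0)=-240, E_bb(2)=1440.
Local minima occur where both diagonal entries positive: (-4, -1), (-4, 2), (0, -1), (0, 2). Count: 4.

4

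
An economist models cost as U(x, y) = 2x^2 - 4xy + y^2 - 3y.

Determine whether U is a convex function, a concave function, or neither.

U is quadratic, so its Hessian is the constant matrix H = [[4, -4], [-4, 2]].
det(H) = -8, tr(H) = 6.
det(H) < 0, so H is indefinite: neither convex nor concave.

neither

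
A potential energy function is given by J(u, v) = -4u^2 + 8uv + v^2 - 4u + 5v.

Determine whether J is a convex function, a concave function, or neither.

J is quadratic, so its Hessian is the constant matrix H = [[-8, 8], [8, 2]].
det(H) = -80, tr(H) = -6.
det(H) < 0, so H is indefinite: neither convex nor concave.

neither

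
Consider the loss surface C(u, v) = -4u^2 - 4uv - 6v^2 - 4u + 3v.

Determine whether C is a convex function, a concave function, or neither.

concave

C is quadratic, so its Hessian is the constant matrix H = [[-8, -4], [-4, -12]].
det(H) = 80, tr(H) = -20.
det(H) > 0 and tr(H) < 0, so H is negative definite everywhere: concave.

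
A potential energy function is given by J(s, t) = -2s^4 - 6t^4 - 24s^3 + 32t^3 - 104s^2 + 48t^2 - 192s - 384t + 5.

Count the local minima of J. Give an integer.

1

J separates as a function of s plus a function of t, so ∇J=0 decouples.
∂J/∂s = -8(s + 2)(s + 3)(s + 4) = 0 at s ∈ {-4, -3, -2}; ∂J/∂t = -24(t - 4)(t - 2)(t + 2) = 0 at t ∈ {-2, 2, 4}.
The Hessian is diagonal: diag(J_ss, J_tt). Second derivatives: J_ss(-4)=-16, J_ss(-3)=8, J_ss(-2)=-16; J_tt(-2)=-576, J_tt(2)=192, J_tt(4)=-288.
Local minima occur where both diagonal entries positive: (-3, 2). Count: 1.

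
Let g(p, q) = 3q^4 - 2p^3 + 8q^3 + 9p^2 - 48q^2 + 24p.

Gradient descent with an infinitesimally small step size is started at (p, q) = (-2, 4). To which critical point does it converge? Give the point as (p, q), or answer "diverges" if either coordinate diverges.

(-1, 2)

g is separable, so gradient descent decouples: p follows -∂g/∂p, q follows -∂g/∂q.
∂g/∂p = -6(p - 4)(p + 1); at p=-2 this is -36, so p increases.
∂g/∂q = 12q(q - 2)(q + 4); at q=4 this is 768, so q decreases.
p converges to its nearest critical value -1 (a local min of the p-part); q converges to 2. The iterate converges to (-1, 2).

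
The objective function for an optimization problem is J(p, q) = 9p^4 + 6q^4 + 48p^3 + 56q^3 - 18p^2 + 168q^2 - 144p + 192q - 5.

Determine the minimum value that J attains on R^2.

J(p,q) separates as A(p) + B(q) − 5, so its minimum is min A + min B − 5.
A'(p) = 36(p - 1)(p + 1)(p + 4) vanishes at p ∈ {-4, -1, 1}; B'(q) = 24(q + 1)(q + 2)(q + 4) vanishes at q ∈ {-4, -2, -1}.
Local minima of A (where A''>0): A(-4)=-480, A(1)=-105. Local minima of B: B(-4)=-128, B(-1)=-74.
So the global minimum of J is A(-4) + B(-4) − 5 = -480 − 128 − 5 = -613, attained at (-4, -4).

-613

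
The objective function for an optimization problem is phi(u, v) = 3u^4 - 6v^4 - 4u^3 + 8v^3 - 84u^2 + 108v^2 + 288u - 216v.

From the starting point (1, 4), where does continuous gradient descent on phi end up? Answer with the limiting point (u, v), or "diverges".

phi is separable, so gradient descent decouples: u follows -∂phi/∂u, v follows -∂phi/∂v.
∂phi/∂u = 12(u - 3)(u - 2)(u + 4); at u=1 this is 120, so u decreases.
∂phi/∂v = -24(v - 3)(v - 1)(v + 3); at v=4 this is -504, so v increases.
The v-coordinate has no critical point in that direction and runs off to infinity.

diverges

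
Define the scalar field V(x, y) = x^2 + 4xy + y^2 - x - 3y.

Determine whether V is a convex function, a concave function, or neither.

V is quadratic, so its Hessian is the constant matrix H = [[2, 4], [4, 2]].
det(H) = -12, tr(H) = 4.
det(H) < 0, so H is indefinite: neither convex nor concave.

neither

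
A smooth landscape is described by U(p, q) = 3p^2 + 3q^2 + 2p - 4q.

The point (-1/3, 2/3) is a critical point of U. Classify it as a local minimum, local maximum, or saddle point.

The Hessian of U is constant: H = [[6, 0], [0, 6]].
det(H) = 6·6 − 0² = 36.
det(H) > 0 and tr(H) = 12 > 0, so H is positive definite and the point is a local minimum.

local minimum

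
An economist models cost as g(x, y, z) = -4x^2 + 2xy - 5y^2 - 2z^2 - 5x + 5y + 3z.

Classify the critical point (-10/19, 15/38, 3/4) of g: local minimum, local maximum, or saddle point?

The Hessian is constant: H = [[-8, 2, 0], [2, -10, 0], [0, 0, -4]].
Leading principal minors: Δ₁ = -8, Δ₂ = 76, Δ₃ = -304.
The minors alternate sign starting negative (−, +, −), so H is negative definite: a local maximum.

local maximum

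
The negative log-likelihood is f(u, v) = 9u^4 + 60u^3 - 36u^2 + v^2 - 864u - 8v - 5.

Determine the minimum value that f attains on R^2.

-1269

f(u,v) separates as P(u) + Q(v) − 5, so its minimum is min P + min Q − 5.
P'(u) = 36(u - 2)(u + 3)(u + 4) vanishes at u ∈ {-4, -3, 2}; Q'(v) = 2v - 8 vanishes at v ∈ {4}.
Local minima of P (where P''>0): P(-4)=1344, P(2)=-1248. Local minima of Q: Q(4)=-16.
So the global minimum of f is P(2) + Q(4) − 5 = -1248 − 16 − 5 = -1269, attained at (2, 4).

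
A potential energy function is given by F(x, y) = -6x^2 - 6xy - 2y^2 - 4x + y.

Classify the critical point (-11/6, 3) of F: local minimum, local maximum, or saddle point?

local maximum

The Hessian of F is constant: H = [[-12, -6], [-6, -4]].
det(H) = (-12)·(-4) − (-6)² = 12.
det(H) > 0 and tr(H) = -16 < 0, so H is negative definite and the point is a local maximum.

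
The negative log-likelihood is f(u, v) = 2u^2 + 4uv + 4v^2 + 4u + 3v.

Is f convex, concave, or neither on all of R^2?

f is quadratic, so its Hessian is the constant matrix H = [[4, 4], [4, 8]].
det(H) = 16, tr(H) = 12.
det(H) > 0 and tr(H) > 0, so H is positive definite everywhere: convex.

convex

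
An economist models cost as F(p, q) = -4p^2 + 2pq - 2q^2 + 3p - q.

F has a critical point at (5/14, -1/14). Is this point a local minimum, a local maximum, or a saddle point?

The Hessian of F is constant: H = [[-8, 2], [2, -4]].
det(H) = (-8)·(-4) − 2² = 28.
det(H) > 0 and tr(H) = -12 < 0, so H is negative definite and the point is a local maximum.

local maximum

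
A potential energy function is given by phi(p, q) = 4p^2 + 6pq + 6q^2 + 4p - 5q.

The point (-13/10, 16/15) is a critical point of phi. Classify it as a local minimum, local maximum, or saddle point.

local minimum

The Hessian of phi is constant: H = [[8, 6], [6, 12]].
det(H) = 8·12 − 6² = 60.
det(H) > 0 and tr(H) = 20 > 0, so H is positive definite and the point is a local minimum.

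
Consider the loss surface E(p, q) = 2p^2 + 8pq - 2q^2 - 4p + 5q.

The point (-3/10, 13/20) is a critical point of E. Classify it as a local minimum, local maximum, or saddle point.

saddle point

The Hessian of E is constant: H = [[4, 8], [8, -4]].
det(H) = 4·(-4) − 8² = -80.
Since det(H) < 0, H is indefinite and the critical point is a saddle point.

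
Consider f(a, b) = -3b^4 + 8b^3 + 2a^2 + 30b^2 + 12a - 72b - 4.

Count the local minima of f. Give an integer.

f separates as a function of a plus a function of b, so ∇f=0 decouples.
∂f/∂a = 4(a + 3) = 0 at a ∈ {-3}; ∂f/∂b = -12(b - 3)(b - 1)(b + 2) = 0 at b ∈ {-2, 1, 3}.
The Hessian is diagonal: diag(f_aa, f_bb). Second derivatives: f_aa(-3)=4; f_bb(-2)=-180, f_bb(1)=72, f_bb(3)=-120.
Local minima occur where both diagonal entries positive: (-3, 1). Count: 1.

1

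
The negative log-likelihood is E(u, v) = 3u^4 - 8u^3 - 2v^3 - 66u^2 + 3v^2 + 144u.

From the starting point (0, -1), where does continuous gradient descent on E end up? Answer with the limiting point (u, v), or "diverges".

E is separable, so gradient descent decouples: u follows -∂E/∂u, v follows -∂E/∂v.
∂E/∂u = 12(u - 4)(u - 1)(u + 3); at u=0 this is 144, so u decreases.
∂E/∂v = -6v(v - 1); at v=-1 this is -12, so v increases.
u converges to its nearest critical value -3 (a local min of the u-part); v converges to 0. The iterate converges to (-3, 0).

(-3, 0)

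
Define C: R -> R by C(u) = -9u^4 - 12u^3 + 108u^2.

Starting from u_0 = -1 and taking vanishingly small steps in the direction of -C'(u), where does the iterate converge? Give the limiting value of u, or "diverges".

0

C'(u) = -36u(u - 2)(u + 3), so C'(-1) = -216.
Gradient descent moves in the -C' direction, i.e. u is increasing.
The nearest critical point in that direction is u = 0, where C'' = 216 > 0 (a local minimum). The iterate converges there.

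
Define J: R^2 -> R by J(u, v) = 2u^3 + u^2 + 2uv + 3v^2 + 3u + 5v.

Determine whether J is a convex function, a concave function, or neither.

neither

The term 2u^3 is cubic, so the Hessian is not constant.
∂²J/∂u² = 12u + 2, which takes both signs as u varies (negative for sufficiently negative u). A diagonal entry of the Hessian changing sign means the Hessian is neither positive- nor negative-semidefinite on all of R^2.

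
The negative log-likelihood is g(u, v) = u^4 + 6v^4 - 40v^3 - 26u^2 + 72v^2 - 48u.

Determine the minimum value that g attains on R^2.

g(u,v) separates as P(u) + Q(v), so its minimum is min P + min Q.
P'(u) = 4(u - 4)(u + 1)(u + 3) vanishes at u ∈ {-3, -1, 4}; Q'(v) = 24v(v - 3)(v - 2) vanishes at v ∈ {0, 2, 3}.
Local minima of P (where P''>0): P(-3)=-9, P(4)=-352. Local minima of Q: Q(0)=0, Q(3)=54.
So the global minimum of g is P(4) + Q(0) = -352 + 0 = -352, attained at (4, 0).

-352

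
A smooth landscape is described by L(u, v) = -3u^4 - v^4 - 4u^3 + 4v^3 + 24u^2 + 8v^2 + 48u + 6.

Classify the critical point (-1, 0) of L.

The mixed partial ∂²L/∂u∂v is 0, so the Hessian at any point is diag(L_uu, L_vv) = diag(12(-3u^2 - 2u + 4), 4(-3v^2 + 6v + 4)).
At (-1, 0): H = diag(36, 16).
Both eigenvalues are positive, so H is positive definite: a local minimum.

local minimum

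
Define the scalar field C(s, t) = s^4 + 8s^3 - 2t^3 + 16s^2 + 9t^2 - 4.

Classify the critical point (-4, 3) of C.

saddle point

The mixed partial ∂²C/∂s∂t is 0, so the Hessian at any point is diag(C_ss, C_tt) = diag(4(3s^2 + 12s + 8), 6(-2t + 3)).
At (-4, 3): H = diag(32, -18).
The eigenvalues have opposite signs, so H is indefinite: a saddle point.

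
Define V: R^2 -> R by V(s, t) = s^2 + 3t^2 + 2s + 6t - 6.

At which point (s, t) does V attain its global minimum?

(-1, -1)

V(s,t) separates as P(s) + Q(t) − 6, so its minimum is min P + min Q − 6.
P'(s) = 2s + 2 vanishes at s ∈ {-1}; Q'(t) = 6(t + 1) vanishes at t ∈ {-1}.
Local minima of P (where P''>0): P(-1)=-1. Local minima of Q: Q(-1)=-3.
So the global minimum of V is P(-1) + Q(-1) − 6 = -1 − 3 − 6 = -10, attained at (-1, -1).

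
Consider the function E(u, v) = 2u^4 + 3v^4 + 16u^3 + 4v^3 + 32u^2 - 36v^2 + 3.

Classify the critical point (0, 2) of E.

local minimum

The mixed partial ∂²E/∂u∂v is 0, so the Hessian at any point is diag(E_uu, E_vv) = diag(8(3u^2 + 12u + 8), 12(3v^2 + 2v - 6)).
At (0, 2): H = diag(64, 120).
Both eigenvalues are positive, so H is positive definite: a local minimum.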